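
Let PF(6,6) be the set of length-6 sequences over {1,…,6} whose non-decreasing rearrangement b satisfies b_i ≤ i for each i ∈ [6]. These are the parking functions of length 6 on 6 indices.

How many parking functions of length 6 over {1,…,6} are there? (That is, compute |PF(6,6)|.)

|PF(6,6)| = (6+1−6)·(6+1)^{6−1} = 1×16807 = 16807 (Konheim–Weiss)
E.g. (3,1,3,3,2,2) → sorted (1,2,2,3,3,3): b_i ≤ i ∀i, a PF.

16807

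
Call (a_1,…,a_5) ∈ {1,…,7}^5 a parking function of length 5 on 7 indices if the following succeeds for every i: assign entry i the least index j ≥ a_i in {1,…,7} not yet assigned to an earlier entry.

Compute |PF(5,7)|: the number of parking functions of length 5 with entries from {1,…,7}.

12288

|PF| = 3·8^4 = 3·4096 = 12288
Check (4,1,7,5,3) → sorted (1,3,4,5,7): b_i ≤ 2+i ∀i, a PF.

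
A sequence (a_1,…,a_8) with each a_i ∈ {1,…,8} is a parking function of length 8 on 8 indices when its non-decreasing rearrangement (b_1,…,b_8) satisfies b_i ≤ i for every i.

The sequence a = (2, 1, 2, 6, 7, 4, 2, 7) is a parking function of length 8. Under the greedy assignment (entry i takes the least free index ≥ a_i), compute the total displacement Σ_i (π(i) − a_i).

5

Σπ = 8·9/2 = 36 (π permutes [8]); Σa = 2+1+2+6+7+4+2+7 = 31; disp = 36−31 = 5.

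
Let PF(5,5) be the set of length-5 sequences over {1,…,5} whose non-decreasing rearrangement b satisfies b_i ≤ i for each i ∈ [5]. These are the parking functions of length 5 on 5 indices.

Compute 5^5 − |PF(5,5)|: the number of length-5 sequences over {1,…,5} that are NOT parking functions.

Count = (6−5)·6^(5−1) = 1 · 1296 = 1296 [KW]
E.g. (4,1,5,5,3) → sorted (1,3,4,5,5): b_2=3>2, not a PF.
Total 3125; non-PF = 3125−1296 = 1829

1829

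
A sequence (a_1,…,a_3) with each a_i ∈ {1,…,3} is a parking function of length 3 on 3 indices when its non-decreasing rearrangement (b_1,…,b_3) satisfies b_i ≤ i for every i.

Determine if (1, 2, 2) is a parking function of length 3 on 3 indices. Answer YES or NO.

Sorted: b = (1, 2, 2).
  b_1=1 ≤ 1
  b_2=2 ≤ 2
  b_3=2 ≤ 3
All bounds hold ⇒ YES

YES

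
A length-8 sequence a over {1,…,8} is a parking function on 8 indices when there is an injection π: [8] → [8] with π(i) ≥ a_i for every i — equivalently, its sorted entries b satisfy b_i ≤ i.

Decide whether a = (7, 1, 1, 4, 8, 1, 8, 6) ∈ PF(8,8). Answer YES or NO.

NO

Order a: b = (1, 1, 1, 4, 6, 7, 8, 8).
  b_1=1 ≤ 1
  b_2=1 ≤ 2
  b_3=1 ≤ 3
  b_4=4 ≤ 4
  b_5=6 > 5
  fails at i=5 ⇒ NO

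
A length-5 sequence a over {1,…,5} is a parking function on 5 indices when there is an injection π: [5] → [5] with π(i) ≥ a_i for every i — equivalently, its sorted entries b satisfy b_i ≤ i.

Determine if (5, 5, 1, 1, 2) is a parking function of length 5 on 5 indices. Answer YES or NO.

NO

Sorted: b = (1, 1, 2, 5, 5).
  b_1=1 ≤ 1
  b_2=1 ≤ 2
  b_3=2 ≤ 3
  b_4=5 > 4
  fails at i=4 ⇒ NO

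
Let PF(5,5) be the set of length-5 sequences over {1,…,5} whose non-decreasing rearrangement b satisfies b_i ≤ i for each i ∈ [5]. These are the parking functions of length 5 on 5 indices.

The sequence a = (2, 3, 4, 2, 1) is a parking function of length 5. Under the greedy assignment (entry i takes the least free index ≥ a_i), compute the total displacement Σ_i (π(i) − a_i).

Σπ = 15 ({1..5} each once); Σa = 2+3+4+2+1 = 12; disp = 15−12 = 3.

3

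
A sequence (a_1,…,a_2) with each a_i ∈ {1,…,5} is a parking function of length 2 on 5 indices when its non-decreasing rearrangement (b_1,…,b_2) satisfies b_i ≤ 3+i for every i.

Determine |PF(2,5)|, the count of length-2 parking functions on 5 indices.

#PF = 4·6^1 = 4×6 = 24 (Konheim–Weiss)
E.g. (2,3) → sorted (2,3): b_i ≤ 3+i ∀i, a PF.

24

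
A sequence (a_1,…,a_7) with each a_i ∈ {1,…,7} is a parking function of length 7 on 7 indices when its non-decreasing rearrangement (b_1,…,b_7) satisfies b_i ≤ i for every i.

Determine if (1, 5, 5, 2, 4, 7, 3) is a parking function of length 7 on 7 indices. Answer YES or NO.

YES

Sorted: b = (1, 2, 3, 4, 5, 5, 7).
  b_1=1 ≤ 1
  b_2=2 ≤ 2
  b_3=3 ≤ 3
  b_4=4 ≤ 4
  b_5=5 ≤ 5
  b_6=5 ≤ 6
  b_7=7 ≤ 7
All bounds hold ⇒ YES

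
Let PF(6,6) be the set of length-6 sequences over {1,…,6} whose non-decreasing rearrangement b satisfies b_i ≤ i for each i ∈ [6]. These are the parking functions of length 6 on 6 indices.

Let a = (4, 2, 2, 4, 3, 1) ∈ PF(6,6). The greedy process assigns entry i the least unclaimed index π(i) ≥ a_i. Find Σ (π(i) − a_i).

Σπ = 21 ({1..6} each once); Σa = 4+2+2+4+3+1 = 16; disp = 21−16 = 5.

5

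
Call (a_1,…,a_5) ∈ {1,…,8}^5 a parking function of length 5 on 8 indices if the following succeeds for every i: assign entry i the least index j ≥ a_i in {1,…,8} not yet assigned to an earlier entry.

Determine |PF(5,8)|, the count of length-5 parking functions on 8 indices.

26244

#PF = (9−5)·9^(5−1) = 4×6561 = 26244
Check (8,6,1,2,6) → sorted (1,2,6,6,8): b_i ≤ 3+i ∀i, a PF.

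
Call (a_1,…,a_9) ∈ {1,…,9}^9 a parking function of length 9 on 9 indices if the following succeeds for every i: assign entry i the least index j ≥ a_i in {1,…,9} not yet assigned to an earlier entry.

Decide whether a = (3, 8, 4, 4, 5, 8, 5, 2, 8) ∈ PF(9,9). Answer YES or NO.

Order a: b = (2, 3, 4, 4, 5, 5, 8, 8, 8).
  b_1=2 > 1
  fails at i=1 ⇒ NO

NO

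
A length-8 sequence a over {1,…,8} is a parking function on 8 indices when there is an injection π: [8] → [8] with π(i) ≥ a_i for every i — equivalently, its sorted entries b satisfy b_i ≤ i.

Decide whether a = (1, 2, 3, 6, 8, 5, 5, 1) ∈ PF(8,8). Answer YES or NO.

YES

Sorted: b = (1, 1, 2, 3, 5, 5, 6, 8).
  b_1=1 ≤ 1
  b_2=1 ≤ 2
  b_3=2 ≤ 3
  b_4=3 ≤ 4
  b_5=5 ≤ 5
  b_6=5 ≤ 6
  b_7=6 ≤ 7
  b_8=8 ≤ 8
All bounds hold ⇒ YES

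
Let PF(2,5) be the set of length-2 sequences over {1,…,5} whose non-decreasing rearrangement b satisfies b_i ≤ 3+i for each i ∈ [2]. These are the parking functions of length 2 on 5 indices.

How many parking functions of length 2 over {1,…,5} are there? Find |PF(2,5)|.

24

Count = (5+1−2)·(5+1)^{2−1} = 4·6 = 24 (Konheim–Weiss)
One tuple (1,5) → sorted (1,5): b_i ≤ 3+i ∀i, a PF.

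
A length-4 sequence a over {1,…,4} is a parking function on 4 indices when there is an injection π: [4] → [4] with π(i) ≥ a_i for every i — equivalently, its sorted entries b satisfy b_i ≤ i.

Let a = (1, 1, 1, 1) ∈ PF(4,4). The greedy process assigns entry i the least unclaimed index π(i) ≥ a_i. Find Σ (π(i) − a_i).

6

Σπ = 4·5/2 = 10 (π permutes [4]); Σa = 1+1+1+1 = 4; disp = 10−4 = 6.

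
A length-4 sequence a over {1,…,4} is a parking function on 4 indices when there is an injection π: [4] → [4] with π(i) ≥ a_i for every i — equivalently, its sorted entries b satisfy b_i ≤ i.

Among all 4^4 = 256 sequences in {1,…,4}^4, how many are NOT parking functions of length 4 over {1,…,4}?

#PF = (4−4+1)·(4+1)^(4−1) = 1·125 = 125 [KW]
E.g. (3,1,4,4) → sorted (1,3,4,4): b_2=3>2, not a PF.
Total 256; non-PF = 256−125 = 131

131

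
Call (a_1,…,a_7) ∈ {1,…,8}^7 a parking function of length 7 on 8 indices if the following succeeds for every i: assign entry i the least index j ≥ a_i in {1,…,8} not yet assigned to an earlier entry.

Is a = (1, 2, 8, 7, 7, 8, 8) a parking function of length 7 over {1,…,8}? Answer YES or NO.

Sorted: b = (1, 2, 7, 7, 8, 8, 8).
  b_1=1 ≤ 2
  b_2=2 ≤ 3
  b_3=7 > 4
  fails at i=3 ⇒ NO

NO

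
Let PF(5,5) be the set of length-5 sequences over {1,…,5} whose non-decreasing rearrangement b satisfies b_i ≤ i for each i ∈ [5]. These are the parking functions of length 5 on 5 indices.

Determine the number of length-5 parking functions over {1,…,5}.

|PF(5,5)| = 1·6^4 = 1 · 1296 = 1296 (Pollak)
Check (2,2,5,3,1) → sorted (1,2,2,3,5): b_i ≤ i ∀i, a PF.

1296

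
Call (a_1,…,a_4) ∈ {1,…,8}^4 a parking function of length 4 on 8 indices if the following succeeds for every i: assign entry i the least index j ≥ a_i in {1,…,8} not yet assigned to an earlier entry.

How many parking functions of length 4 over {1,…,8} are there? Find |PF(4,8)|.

|PF(4,8)| = (8+1−4)·(8+1)^{4−1} = 5×729 = 3645 (Pollak)
One tuple (3,2,1,2) → sorted (1,2,2,3): b_i ≤ 4+i ∀i, a PF.

3645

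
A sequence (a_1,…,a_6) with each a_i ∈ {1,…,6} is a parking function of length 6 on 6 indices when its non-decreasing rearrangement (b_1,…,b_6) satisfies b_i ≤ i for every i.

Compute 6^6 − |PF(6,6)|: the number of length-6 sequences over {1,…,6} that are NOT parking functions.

#PF = (6−6+1)·(6+1)^(6−1) = 1×16807 = 16807 (Konheim–Weiss)
Example (6,3,4,2,6,2) → sorted (2,2,3,4,6,6): b_1=2>1, not a PF.
Total 46656; non-PF = 46656−16807 = 29849

29849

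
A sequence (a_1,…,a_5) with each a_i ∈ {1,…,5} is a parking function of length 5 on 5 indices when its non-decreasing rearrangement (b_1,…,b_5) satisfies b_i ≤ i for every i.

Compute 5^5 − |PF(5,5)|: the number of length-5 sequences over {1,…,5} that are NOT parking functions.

|PF| = (5−5+1)·(5+1)^(5−1) = 1×1296 = 1296
E.g. (5,4,1,5,5) → sorted (1,4,5,5,5): b_2=4>2, not a PF.
So 3125 − 1296 = 1829 fail.

1829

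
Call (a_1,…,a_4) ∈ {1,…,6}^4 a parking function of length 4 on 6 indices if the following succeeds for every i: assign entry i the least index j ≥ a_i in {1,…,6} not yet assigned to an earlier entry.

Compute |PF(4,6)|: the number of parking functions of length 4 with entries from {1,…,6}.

|PF(4,6)| = (7−4)·7^(4−1) = 3·343 = 1029 (Konheim–Weiss)
Check (5,6,2,1) → sorted (1,2,5,6): b_i ≤ 2+i ∀i, a PF.

1029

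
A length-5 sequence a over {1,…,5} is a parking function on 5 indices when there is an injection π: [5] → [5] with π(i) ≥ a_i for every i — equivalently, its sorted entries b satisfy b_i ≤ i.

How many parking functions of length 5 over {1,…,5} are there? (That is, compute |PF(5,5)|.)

|PF(5,5)| = (6−5)·6^(5−1) = 1·1296 = 1296
E.g. (2,1,1,3,2) → sorted (1,1,2,2,3): b_i ≤ i ∀i, a PF.

1296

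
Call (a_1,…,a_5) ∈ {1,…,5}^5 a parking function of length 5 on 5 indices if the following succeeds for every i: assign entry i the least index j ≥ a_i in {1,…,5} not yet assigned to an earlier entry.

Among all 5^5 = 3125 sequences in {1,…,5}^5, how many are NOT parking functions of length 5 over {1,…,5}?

|PF(5,5)| = 1·6^4 = 1·1296 = 1296
Check (5,4,5,3,3) → sorted (3,3,4,5,5): b_1=3>1, not a PF.
5^5 − 1296 = 3125 − 1296 = 1829

1829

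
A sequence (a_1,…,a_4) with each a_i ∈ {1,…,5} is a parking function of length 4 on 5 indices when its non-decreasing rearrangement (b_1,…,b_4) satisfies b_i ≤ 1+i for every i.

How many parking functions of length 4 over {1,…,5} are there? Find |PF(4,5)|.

|PF| = (5+1−4)·(5+1)^{4−1} = 2·216 = 432 (Konheim–Weiss)
One tuple (4,3,4,1) → sorted (1,3,4,4): b_i ≤ 1+i ∀i, a PF.

432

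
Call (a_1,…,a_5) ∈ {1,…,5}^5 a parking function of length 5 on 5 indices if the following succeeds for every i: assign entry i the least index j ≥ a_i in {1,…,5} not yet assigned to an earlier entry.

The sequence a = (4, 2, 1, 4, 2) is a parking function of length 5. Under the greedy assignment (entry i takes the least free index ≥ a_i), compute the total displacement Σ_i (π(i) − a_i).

Σπ = 5·6/2 = 15 (π permutes [5]); Σa = 4+2+1+4+2 = 13; disp = 15−13 = 2.

2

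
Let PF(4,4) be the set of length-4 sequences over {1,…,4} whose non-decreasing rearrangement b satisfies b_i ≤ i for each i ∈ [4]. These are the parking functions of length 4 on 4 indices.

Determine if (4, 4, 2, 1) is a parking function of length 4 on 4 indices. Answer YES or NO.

NO

Sorted: b = (1, 2, 4, 4).
  b_1=1 ≤ 1
  b_2=2 ≤ 2
  b_3=4 > 3
  fails at i=3 ⇒ NO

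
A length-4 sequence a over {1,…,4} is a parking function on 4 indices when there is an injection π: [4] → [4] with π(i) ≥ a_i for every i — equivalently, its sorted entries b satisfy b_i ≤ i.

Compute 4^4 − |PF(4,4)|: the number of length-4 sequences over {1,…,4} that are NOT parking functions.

131

#PF = (5−4)·5^(4−1) = 1·125 = 125 (Konheim–Weiss)
Check (2,2,4,3) → sorted (2,2,3,4): b_1=2>1, not a PF.
So 256 − 125 = 131 fail.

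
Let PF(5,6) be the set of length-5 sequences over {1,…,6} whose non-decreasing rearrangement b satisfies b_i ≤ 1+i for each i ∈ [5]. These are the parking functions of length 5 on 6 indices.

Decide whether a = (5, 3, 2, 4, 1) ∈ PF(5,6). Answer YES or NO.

Order a: b = (1, 2, 3, 4, 5).
  b_1=1 ≤ 2
  b_2=2 ≤ 3
  b_3=3 ≤ 4
  b_4=4 ≤ 5
  b_5=5 ≤ 6
All bounds hold ⇒ YES

YES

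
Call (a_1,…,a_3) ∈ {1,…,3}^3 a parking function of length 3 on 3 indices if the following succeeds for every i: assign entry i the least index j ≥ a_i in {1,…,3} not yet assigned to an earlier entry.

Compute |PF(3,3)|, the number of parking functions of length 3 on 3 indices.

Count = (3+1−3)·(3+1)^{3−1} = 1 · 16 = 16 (Konheim–Weiss)
Example (2,1,2) → sorted (1,2,2): b_i ≤ i ∀i, a PF.

16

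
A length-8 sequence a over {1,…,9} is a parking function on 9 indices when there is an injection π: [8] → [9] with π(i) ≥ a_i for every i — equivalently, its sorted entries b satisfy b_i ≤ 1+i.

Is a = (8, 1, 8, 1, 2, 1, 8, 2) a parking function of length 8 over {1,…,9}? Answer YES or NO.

NO

Rearranged: b = (1, 1, 1, 2, 2, 8, 8, 8).
  b_1=1 ≤ 2
  b_2=1 ≤ 3
  b_3=1 ≤ 4
  b_4=2 ≤ 5
  b_5=2 ≤ 6
  b_6=8 > 7
  fails at i=6 ⇒ NO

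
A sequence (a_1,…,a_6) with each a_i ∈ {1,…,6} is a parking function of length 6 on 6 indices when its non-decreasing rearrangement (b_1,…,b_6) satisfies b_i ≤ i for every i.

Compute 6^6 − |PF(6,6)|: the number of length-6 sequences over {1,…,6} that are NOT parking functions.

29849

#PF = (6+1−6)·(6+1)^{6−1} = 1 · 16807 = 16807 (Pollak)
E.g. (1,4,6,5,6,5) → sorted (1,4,5,5,6,6): b_2=4>2, not a PF.
Total 46656; non-PF = 46656−16807 = 29849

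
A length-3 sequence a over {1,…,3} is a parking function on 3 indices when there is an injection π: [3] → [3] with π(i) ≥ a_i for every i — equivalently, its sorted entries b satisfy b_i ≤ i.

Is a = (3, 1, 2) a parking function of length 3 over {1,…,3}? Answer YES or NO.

Rearranged: b = (1, 2, 3).
  b_1=1 ≤ 1
  b_2=2 ≤ 2
  b_3=3 ≤ 3
All bounds hold ⇒ YES

YES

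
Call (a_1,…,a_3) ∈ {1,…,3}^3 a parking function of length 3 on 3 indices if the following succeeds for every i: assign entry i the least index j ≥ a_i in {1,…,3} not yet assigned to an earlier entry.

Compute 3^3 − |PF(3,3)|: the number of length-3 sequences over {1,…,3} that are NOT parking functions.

11

|PF(3,3)| = (4−3)·4^(3−1) = 1×16 = 16 [KW]
One tuple (2,2,3) → sorted (2,2,3): b_1=2>1, not a PF.
Total 27; non-PF = 27−16 = 11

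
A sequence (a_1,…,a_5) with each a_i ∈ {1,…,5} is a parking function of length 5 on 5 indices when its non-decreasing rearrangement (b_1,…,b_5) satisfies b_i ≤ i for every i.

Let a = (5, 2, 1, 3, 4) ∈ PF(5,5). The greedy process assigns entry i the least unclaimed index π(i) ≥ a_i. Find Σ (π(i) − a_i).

0

Σπ = 5·6/2 = 15 (π permutes [5]); Σa = 5+2+1+3+4 = 15; disp = 15−15 = 0.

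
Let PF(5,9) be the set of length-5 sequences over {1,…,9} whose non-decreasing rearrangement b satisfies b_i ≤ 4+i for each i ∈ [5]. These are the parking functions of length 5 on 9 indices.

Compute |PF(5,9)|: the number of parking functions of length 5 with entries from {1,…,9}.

50000

#PF = 5·10^4 = 5 · 10000 = 50000 (Konheim–Weiss)
Check (5,5,1,5,4) → sorted (1,4,5,5,5): b_i ≤ 4+i ∀i, a PF.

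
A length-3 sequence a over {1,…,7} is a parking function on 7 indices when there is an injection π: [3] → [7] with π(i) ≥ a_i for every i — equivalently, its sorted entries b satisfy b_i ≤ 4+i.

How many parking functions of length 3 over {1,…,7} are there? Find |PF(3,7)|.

Count = (7+1−3)·(7+1)^{3−1} = 5 · 64 = 320 (Pollak)
Check (7,3,6) → sorted (3,6,7): b_i ≤ 4+i ∀i, a PF.

320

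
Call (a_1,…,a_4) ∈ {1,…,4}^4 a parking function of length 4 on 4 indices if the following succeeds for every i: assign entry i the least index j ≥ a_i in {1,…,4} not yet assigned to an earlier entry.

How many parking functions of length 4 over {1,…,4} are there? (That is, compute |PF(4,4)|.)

125

|PF(4,4)| = (5−4)·5^(4−1) = 1 · 125 = 125 (Pollak)
Check (4,2,3,1) → sorted (1,2,3,4): b_i ≤ i ∀i, a PF.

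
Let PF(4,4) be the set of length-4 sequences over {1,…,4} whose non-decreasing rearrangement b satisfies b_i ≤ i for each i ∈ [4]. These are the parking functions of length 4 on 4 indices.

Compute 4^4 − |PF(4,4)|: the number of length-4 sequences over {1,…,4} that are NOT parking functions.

|PF| = (4+1−4)·(4+1)^{4−1} = 1 · 125 = 125 (Konheim–Weiss)
Check (4,2,3,4) → sorted (2,3,4,4): b_1=2>1, not a PF.
So 256 − 125 = 131 fail.

131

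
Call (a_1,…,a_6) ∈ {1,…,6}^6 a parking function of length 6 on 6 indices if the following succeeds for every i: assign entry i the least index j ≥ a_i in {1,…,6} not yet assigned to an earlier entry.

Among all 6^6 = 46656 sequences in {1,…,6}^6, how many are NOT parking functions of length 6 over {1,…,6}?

|PF(6,6)| = (6−6+1)·(6+1)^(6−1) = 1×16807 = 16807
One tuple (6,3,2,4,5,5) → sorted (2,3,4,5,5,6): b_1=2>1, not a PF.
6^6 − 16807 = 46656 − 16807 = 29849

29849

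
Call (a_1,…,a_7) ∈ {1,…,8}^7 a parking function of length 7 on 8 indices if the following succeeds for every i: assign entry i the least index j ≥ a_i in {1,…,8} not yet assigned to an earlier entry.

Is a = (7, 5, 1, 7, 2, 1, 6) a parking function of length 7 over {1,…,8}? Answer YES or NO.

Order a: b = (1, 1, 2, 5, 6, 7, 7).
  b_1=1 ≤ 2
  b_2=1 ≤ 3
  b_3=2 ≤ 4
  b_4=5 ≤ 5
  b_5=6 ≤ 6
  b_6=7 ≤ 7
  b_7=7 ≤ 8
All bounds hold ⇒ YES

YES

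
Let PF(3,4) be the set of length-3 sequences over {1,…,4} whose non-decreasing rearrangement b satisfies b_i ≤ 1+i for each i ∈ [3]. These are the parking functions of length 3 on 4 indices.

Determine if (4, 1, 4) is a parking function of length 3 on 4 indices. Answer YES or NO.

NO

Order a: b = (1, 4, 4).
  b_1=1 ≤ 2
  b_2=4 > 3
  fails at i=2 ⇒ NO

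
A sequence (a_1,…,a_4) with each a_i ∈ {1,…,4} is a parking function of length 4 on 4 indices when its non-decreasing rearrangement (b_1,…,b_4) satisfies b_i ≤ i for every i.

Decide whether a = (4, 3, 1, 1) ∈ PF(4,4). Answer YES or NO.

Order a: b = (1, 1, 3, 4).
  b_1=1 ≤ 1
  b_2=1 ≤ 2
  b_3=3 ≤ 3
  b_4=4 ≤ 4
All bounds hold ⇒ YES

YES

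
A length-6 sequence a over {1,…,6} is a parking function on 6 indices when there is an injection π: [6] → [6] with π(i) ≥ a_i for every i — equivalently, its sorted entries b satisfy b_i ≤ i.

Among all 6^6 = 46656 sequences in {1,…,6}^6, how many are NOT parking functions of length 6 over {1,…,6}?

29849

Count = 1·7^5 = 1×16807 = 16807 (Konheim–Weiss)
E.g. (4,3,5,6,3,4) → sorted (3,3,4,4,5,6): b_1=3>1, not a PF.
Total 46656; non-PF = 46656−16807 = 29849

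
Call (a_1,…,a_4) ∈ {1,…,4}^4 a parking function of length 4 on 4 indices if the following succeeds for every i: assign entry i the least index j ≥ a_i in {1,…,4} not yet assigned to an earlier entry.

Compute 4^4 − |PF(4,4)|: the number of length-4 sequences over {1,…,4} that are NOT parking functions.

131

|PF| = (4+1−4)·(4+1)^{4−1} = 1 · 125 = 125 (Konheim–Weiss)
Example (4,2,2,3) → sorted (2,2,3,4): b_1=2>1, not a PF.
Total 256; non-PF = 256−125 = 131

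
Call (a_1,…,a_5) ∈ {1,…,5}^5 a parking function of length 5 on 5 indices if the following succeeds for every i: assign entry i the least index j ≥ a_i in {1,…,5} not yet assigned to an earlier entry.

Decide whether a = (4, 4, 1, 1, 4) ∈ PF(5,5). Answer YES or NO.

NO

Order a: b = (1, 1, 4, 4, 4).
  b_1=1 ≤ 1
  b_2=1 ≤ 2
  b_3=4 > 3
  fails at i=3 ⇒ NO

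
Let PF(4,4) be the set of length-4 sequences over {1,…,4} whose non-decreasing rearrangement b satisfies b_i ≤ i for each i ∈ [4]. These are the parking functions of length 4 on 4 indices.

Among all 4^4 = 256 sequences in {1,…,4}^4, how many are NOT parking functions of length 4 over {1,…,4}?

131

|PF(4,4)| = (4+1−4)·(4+1)^{4−1} = 1 · 125 = 125 (Konheim–Weiss)
Check (3,2,3,2) → sorted (2,2,3,3): b_1=2>1, not a PF.
So 256 − 125 = 131 fail.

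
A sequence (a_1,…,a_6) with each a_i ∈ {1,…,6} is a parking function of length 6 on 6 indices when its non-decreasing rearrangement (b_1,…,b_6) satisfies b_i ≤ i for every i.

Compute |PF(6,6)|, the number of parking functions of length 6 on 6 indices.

|PF| = (7−6)·7^(6−1) = 1·16807 = 16807
E.g. (6,2,1,1,5,1) → sorted (1,1,1,2,5,6): b_i ≤ i ∀i, a PF.

16807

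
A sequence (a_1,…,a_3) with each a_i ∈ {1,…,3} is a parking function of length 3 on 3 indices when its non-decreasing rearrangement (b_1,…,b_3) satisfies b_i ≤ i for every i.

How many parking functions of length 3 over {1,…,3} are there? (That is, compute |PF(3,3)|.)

|PF| = (3+1−3)·(3+1)^{3−1} = 1·16 = 16 (Konheim–Weiss)
Example (2,1,1) → sorted (1,1,2): b_i ≤ i ∀i, a PF.

16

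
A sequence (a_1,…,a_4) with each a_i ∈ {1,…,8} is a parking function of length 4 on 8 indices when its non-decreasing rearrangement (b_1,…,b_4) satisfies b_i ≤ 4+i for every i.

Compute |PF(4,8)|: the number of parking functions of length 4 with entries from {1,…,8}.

3645

Count = (9−4)·9^(4−1) = 5·729 = 3645 (Konheim–Weiss)
One tuple (2,2,8,2) → sorted (2,2,2,8): b_i ≤ 4+i ∀i, a PF.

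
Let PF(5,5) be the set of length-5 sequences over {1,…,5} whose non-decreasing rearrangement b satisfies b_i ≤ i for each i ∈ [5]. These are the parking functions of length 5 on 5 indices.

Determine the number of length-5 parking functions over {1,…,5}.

|PF| = (6−5)·6^(5−1) = 1 · 1296 = 1296 (Pollak)
One tuple (1,4,4,3,1) → sorted (1,1,3,4,4): b_i ≤ i ∀i, a PF.

1296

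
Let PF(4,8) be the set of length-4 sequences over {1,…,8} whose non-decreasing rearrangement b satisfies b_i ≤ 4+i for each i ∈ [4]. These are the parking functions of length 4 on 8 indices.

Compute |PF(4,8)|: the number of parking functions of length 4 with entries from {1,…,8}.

Count = 5·9^3 = 5 · 729 = 3645
One tuple (1,5,6,2) → sorted (1,2,5,6): b_i ≤ 4+i ∀i, a PF.

3645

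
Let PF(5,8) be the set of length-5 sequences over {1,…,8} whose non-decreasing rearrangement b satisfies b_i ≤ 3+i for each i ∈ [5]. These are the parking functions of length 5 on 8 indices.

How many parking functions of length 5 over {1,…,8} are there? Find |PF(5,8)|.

26244

|PF| = (9−5)·9^(5−1) = 4·6561 = 26244 [KW]
E.g. (4,8,7,4,3) → sorted (3,4,4,7,8): b_i ≤ 3+i ∀i, a PF.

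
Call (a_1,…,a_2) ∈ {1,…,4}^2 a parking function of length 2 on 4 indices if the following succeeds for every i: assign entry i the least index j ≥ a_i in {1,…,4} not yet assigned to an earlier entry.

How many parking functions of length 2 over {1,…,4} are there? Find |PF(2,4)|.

15

Count = (4−2+1)·(4+1)^(2−1) = 3 · 5 = 15 (Konheim–Weiss)
Example (2,2) → sorted (2,2): b_i ≤ 2+i ∀i, a PF.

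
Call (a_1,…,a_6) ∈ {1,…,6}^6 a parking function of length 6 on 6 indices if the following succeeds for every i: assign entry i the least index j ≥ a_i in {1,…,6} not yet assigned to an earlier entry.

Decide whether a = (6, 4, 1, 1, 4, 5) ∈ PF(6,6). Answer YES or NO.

Order a: b = (1, 1, 4, 4, 5, 6).
  b_1=1 ≤ 1
  b_2=1 ≤ 2
  b_3=4 > 3
  fails at i=3 ⇒ NO

NO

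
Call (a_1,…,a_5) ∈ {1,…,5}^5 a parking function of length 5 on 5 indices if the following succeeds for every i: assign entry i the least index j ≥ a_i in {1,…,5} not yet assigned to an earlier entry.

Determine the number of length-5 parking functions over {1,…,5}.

1296

|PF| = (6−5)·6^(5−1) = 1 · 1296 = 1296
Check (1,2,2,2,2) → sorted (1,2,2,2,2): b_i ≤ i ∀i, a PF.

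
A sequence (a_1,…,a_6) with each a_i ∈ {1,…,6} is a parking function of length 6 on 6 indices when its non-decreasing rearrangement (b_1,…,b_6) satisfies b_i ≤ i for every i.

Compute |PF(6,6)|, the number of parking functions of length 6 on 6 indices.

16807

|PF(6,6)| = (7−6)·7^(6−1) = 1·16807 = 16807 [KW]
Check (1,6,1,2,4,1) → sorted (1,1,1,2,4,6): b_i ≤ i ∀i, a PF.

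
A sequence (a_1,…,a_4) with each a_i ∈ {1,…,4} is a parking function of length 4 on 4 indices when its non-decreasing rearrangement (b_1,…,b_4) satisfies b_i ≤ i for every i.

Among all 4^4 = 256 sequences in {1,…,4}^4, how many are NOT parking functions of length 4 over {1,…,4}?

|PF(4,4)| = (4+1−4)·(4+1)^{4−1} = 1×125 = 125 (Pollak)
One tuple (4,1,4,4) → sorted (1,4,4,4): b_2=4>2, not a PF.
So 256 − 125 = 131 fail.

131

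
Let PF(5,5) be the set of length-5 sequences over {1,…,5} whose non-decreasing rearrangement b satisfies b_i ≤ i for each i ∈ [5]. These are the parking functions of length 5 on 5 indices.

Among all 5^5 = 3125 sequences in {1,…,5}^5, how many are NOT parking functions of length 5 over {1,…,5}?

1829

|PF| = 1·6^4 = 1 · 1296 = 1296 (Konheim–Weiss)
Check (3,4,5,4,3) → sorted (3,3,4,4,5): b_1=3>1, not a PF.
5^5 − 1296 = 3125 − 1296 = 1829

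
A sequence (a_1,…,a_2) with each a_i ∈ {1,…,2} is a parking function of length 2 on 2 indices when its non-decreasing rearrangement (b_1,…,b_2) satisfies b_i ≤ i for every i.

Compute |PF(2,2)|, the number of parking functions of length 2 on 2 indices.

Count = 1·3^1 = 1·3 = 3
E.g. (1,2) → sorted (1,2): b_i ≤ i ∀i, a PF.

3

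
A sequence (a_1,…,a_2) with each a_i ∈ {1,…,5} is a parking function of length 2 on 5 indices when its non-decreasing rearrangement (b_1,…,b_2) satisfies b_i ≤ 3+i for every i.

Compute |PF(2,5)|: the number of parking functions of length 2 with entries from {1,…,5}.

|PF(2,5)| = (5−2+1)·(5+1)^(2−1) = 4·6 = 24
Check (3,1) → sorted (1,3): b_i ≤ 3+i ∀i, a PF.

24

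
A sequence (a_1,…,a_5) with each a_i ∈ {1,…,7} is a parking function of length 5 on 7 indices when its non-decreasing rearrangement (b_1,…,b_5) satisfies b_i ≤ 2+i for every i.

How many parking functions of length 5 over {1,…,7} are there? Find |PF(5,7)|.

12288

Count = (7+1−5)·(7+1)^{5−1} = 3·4096 = 12288 (Konheim–Weiss)
Example (5,3,3,4,4) → sorted (3,3,4,4,5): b_i ≤ 2+i ∀i, a PF.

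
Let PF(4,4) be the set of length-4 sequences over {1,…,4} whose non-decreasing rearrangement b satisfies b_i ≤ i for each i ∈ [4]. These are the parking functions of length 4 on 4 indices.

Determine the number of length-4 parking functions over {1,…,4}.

125

Count = (5−4)·5^(4−1) = 1 · 125 = 125 [KW]
Example (2,1,2,2) → sorted (1,2,2,2): b_i ≤ i ∀i, a PF.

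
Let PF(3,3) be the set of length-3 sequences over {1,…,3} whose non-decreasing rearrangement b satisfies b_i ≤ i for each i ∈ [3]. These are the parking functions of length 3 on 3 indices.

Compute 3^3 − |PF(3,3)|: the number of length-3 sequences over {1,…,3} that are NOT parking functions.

|PF| = (3−3+1)·(3+1)^(3−1) = 1·16 = 16
E.g. (3,2,2) → sorted (2,2,3): b_1=2>1, not a PF.
So 27 − 16 = 11 fail.

11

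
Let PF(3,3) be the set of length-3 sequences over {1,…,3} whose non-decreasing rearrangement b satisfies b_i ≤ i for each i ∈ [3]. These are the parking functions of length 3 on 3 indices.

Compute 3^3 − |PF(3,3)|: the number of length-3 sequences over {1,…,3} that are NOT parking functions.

|PF(3,3)| = (4−3)·4^(3−1) = 1×16 = 16 [KW]
Check (3,3,1) → sorted (1,3,3): b_2=3>2, not a PF.
Total 27; non-PF = 27−16 = 11

11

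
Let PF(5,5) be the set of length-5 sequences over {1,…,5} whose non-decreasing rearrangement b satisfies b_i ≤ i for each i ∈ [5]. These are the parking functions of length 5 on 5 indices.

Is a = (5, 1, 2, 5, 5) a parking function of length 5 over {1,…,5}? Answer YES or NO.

NO

Rearranged: b = (1, 2, 5, 5, 5).
  b_1=1 ≤ 1
  b_2=2 ≤ 2
  b_3=5 > 3
  fails at i=3 ⇒ NO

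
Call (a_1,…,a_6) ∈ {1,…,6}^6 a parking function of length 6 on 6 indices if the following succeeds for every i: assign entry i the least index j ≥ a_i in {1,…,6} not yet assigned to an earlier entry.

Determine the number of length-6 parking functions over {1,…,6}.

|PF(6,6)| = (6−6+1)·(6+1)^(6−1) = 1·16807 = 16807 (Konheim–Weiss)
E.g. (5,1,3,5,3,1) → sorted (1,1,3,3,5,5): b_i ≤ i ∀i, a PF.

16807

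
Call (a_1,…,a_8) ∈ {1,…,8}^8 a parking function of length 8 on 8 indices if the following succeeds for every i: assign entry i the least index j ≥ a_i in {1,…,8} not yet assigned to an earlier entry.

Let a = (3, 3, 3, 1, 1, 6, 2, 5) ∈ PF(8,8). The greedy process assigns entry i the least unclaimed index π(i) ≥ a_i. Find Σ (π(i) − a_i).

Σπ(i) = 1+…+8 = 36; Σa = 3+3+3+1+1+6+2+5 = 24; disp = 36−24 = 12.

12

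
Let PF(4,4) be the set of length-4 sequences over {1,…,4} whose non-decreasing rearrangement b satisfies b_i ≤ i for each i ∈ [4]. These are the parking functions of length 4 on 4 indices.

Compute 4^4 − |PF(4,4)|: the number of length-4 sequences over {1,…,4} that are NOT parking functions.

Count = (5−4)·5^(4−1) = 1×125 = 125 (Konheim–Weiss)
Example (4,4,4,4) → sorted (4,4,4,4): b_1=4>1, not a PF.
4^4 − 125 = 256 − 125 = 131

131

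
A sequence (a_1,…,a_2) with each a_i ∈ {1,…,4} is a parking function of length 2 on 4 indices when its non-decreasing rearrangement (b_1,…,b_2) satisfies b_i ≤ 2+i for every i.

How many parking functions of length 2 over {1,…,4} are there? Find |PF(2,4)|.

|PF| = (4+1−2)·(4+1)^{2−1} = 3·5 = 15
Example (4,3) → sorted (3,4): b_i ≤ 2+i ∀i, a PF.

15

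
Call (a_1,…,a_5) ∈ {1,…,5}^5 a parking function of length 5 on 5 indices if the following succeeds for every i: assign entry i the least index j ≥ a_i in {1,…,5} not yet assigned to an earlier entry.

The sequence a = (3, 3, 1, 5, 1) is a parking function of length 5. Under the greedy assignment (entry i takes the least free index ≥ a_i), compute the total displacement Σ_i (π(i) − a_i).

2

Σπ = 5·6/2 = 15 (π permutes [5]); Σa = 3+3+1+5+1 = 13; disp = 15−13 = 2.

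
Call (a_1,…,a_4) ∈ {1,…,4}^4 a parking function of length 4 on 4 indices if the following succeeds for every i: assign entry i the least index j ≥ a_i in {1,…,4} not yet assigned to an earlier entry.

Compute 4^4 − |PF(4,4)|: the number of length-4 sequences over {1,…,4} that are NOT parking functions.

#PF = (4+1−4)·(4+1)^{4−1} = 1·125 = 125 (Konheim–Weiss)
Check (2,4,2,2) → sorted (2,2,2,4): b_1=2>1, not a PF.
4^4 − 125 = 256 − 125 = 131

131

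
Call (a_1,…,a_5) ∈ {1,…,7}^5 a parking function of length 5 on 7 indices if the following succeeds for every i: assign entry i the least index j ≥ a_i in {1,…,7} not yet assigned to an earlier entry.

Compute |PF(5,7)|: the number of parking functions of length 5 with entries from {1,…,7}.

#PF = (8−5)·8^(5−1) = 3 · 4096 = 12288 [KW]
One tuple (1,1,2,4,3) → sorted (1,1,2,3,4): b_i ≤ 2+i ∀i, a PF.

12288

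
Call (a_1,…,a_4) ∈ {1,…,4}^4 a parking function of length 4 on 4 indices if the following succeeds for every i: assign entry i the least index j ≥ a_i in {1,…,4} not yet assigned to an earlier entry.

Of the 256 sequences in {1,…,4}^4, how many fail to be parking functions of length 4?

Count = 1·5^3 = 1 · 125 = 125 (Pollak)
Example (4,4,2,4) → sorted (2,4,4,4): b_1=2>1, not a PF.
4^4 − 125 = 256 − 125 = 131

131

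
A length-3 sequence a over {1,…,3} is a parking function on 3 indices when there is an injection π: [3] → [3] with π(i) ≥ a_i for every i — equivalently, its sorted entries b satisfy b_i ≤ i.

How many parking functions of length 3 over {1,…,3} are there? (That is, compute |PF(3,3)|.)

Count = (3+1−3)·(3+1)^{3−1} = 1×16 = 16 (Konheim–Weiss)
One tuple (3,1,2) → sorted (1,2,3): b_i ≤ i ∀i, a PF.

16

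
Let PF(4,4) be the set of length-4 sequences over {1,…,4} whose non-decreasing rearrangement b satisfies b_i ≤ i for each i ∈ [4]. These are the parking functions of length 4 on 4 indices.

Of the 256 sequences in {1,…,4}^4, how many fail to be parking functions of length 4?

131

|PF(4,4)| = (5−4)·5^(4−1) = 1·125 = 125 (Pollak)
One tuple (4,2,1,4) → sorted (1,2,4,4): b_3=4>3, not a PF.
Total 256; non-PF = 256−125 = 131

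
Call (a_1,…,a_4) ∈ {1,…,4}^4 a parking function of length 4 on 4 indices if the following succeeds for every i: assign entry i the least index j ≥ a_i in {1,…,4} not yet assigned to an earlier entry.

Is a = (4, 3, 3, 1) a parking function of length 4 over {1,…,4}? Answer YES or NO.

Sorted: b = (1, 3, 3, 4).
  b_1=1 ≤ 1
  b_2=3 > 2
  fails at i=2 ⇒ NO

NO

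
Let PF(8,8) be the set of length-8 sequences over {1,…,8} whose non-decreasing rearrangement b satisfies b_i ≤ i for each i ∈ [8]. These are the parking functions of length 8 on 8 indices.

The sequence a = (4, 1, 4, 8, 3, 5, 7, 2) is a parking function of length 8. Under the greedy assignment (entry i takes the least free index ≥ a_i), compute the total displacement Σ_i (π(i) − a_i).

2

Σπ = 36 ({1..8} each once); Σa = 4+1+4+8+3+5+7+2 = 34; disp = 36−34 = 2.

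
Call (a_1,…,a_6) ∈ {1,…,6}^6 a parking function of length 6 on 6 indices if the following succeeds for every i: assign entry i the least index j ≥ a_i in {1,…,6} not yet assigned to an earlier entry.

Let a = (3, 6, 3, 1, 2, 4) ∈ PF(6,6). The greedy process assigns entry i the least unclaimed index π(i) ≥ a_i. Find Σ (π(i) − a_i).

2

Σπ(i) = 1+…+6 = 21; Σa = 3+6+3+1+2+4 = 19; disp = 21−19 = 2.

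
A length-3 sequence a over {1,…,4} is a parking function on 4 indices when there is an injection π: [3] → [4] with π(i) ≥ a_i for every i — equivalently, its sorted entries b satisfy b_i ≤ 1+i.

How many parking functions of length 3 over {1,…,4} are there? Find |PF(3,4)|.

Count = 2·5^2 = 2 · 25 = 50 (Pollak)
Example (3,2,3) → sorted (2,3,3): b_i ≤ 1+i ∀i, a PF.

50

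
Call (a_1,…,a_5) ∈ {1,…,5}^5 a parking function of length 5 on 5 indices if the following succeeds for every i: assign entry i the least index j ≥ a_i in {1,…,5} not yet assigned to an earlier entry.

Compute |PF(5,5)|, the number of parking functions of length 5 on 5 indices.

|PF| = (5−5+1)·(5+1)^(5−1) = 1·1296 = 1296
Check (3,1,1,5,1) → sorted (1,1,1,3,5): b_i ≤ i ∀i, a PF.

1296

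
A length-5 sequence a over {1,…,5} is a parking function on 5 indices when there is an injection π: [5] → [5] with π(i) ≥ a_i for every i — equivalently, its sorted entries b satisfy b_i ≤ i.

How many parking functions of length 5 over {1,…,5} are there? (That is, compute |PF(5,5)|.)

1296

|PF(5,5)| = (5−5+1)·(5+1)^(5−1) = 1 · 1296 = 1296
Check (1,4,2,3,3) → sorted (1,2,3,3,4): b_i ≤ i ∀i, a PF.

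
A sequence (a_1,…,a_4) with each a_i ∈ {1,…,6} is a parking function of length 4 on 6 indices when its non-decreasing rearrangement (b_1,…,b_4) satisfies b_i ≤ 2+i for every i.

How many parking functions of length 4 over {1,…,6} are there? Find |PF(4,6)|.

1029

|PF| = (6−4+1)·(6+1)^(4−1) = 3·343 = 1029 (Konheim–Weiss)
Check (2,4,1,1) → sorted (1,1,2,4): b_i ≤ 2+i ∀i, a PF.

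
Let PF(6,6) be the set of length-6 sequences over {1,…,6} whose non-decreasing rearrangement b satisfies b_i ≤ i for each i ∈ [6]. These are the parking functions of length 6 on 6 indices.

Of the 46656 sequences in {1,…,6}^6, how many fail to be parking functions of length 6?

29849

|PF(6,6)| = (6+1−6)·(6+1)^{6−1} = 1×16807 = 16807 (Pollak)
Example (5,2,6,3,2,2) → sorted (2,2,2,3,5,6): b_1=2>1, not a PF.
6^6 − 16807 = 46656 − 16807 = 29849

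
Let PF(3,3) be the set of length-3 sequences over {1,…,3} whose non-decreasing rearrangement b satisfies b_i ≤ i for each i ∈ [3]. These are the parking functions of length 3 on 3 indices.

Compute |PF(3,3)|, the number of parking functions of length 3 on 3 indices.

|PF| = (4−3)·4^(3−1) = 1·16 = 16 (Pollak)
One tuple (2,2,1) → sorted (1,2,2): b_i ≤ i ∀i, a PF.

16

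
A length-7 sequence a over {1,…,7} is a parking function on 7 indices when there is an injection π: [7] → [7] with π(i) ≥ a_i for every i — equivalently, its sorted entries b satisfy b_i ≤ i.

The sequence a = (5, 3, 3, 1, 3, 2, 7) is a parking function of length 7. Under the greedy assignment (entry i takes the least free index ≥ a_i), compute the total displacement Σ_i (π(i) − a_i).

Σπ = 28 ({1..7} each once); Σa = 5+3+3+1+3+2+7 = 24; disp = 28−24 = 4.

4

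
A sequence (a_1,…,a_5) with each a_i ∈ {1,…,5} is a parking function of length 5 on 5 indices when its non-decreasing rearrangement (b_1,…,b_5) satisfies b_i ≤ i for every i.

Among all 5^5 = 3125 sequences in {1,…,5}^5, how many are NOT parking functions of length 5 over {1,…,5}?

Count = (5−5+1)·(5+1)^(5−1) = 1×1296 = 1296 (Konheim–Weiss)
Check (4,3,2,5,3) → sorted (2,3,3,4,5): b_1=2>1, not a PF.
So 3125 − 1296 = 1829 fail.

1829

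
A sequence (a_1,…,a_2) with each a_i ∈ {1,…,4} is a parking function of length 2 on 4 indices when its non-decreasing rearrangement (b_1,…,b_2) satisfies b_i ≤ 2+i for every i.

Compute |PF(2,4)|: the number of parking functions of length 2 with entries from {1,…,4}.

Count = (5−2)·5^(2−1) = 3·5 = 15
Example (2,3) → sorted (2,3): b_i ≤ 2+i ∀i, a PF.

15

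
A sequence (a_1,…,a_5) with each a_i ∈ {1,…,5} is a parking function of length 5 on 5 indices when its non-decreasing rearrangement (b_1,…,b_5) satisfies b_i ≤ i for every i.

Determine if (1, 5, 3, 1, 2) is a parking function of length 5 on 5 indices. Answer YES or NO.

YES

Sorted: b = (1, 1, 2, 3, 5).
  b_1=1 ≤ 1
  b_2=1 ≤ 2
  b_3=2 ≤ 3
  b_4=3 ≤ 4
  b_5=5 ≤ 5
All bounds hold ⇒ YES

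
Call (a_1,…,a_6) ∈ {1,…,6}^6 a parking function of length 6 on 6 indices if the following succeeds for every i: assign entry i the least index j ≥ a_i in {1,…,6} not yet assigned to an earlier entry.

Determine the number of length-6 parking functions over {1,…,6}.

16807

|PF(6,6)| = 1·7^5 = 1×16807 = 16807 [KW]
One tuple (1,4,2,2,1,6) → sorted (1,1,2,2,4,6): b_i ≤ i ∀i, a PF.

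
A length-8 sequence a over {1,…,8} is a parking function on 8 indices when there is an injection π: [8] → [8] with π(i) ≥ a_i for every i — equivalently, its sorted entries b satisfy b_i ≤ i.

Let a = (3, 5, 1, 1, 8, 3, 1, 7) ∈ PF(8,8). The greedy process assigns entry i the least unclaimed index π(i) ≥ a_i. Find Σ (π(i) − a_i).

Σπ = 8·9/2 = 36 (π permutes [8]); Σa = 3+5+1+1+8+3+1+7 = 29; disp = 36−29 = 7.

7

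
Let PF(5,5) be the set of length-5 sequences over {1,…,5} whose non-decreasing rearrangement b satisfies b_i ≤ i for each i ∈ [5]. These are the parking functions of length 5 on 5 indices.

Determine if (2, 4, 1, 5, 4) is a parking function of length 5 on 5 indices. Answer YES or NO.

NO

Sorted: b = (1, 2, 4, 4, 5).
  b_1=1 ≤ 1
  b_2=2 ≤ 2
  b_3=4 > 3
  fails at i=3 ⇒ NO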